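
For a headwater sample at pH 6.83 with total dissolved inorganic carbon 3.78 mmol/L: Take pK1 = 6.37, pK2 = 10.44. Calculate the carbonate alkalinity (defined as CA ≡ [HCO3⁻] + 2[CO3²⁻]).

CA = 2.81 mmol/L

CA = [HCO3⁻] + 2[CO3²⁻] = (α₁ + 2α₂)·DIC
At pH 6.83: [H⁺]/K1 = 10^-0.46 = 0.34674, K2/[H⁺] = 10^-3.61 = 0.00024547
α₁ = 1/(1 + 0.34674 + 0.00024547) = 1/1.3470 = 0.7424; α₂ = α₁·K2/[H⁺] = 0.0001822
α₁ + 2α₂ = 0.7428
CA = 0.7428 × 3.78 = 2.81 mmol/L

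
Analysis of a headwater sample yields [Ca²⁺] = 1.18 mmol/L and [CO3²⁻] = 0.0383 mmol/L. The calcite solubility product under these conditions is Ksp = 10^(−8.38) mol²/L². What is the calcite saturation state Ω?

Ω = 10.8

Ksp = 10^(−8.38) = 4.169×10^-9
Ω = [Ca²⁺][CO3²⁻]/Ksp = (1.18×10^-3)(0.0383×10^-3) / 4.169×10^-9 = 10.8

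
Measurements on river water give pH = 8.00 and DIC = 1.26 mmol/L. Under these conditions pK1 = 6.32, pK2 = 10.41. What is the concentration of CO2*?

[CO2*] = 0.0257 mmol/L

α₀ = 1 / (1 + K1/[H⁺] + K1K2/[H⁺]²) = 1 / (1 + 10^+1.68 + 10^-0.73)
   = 1 / (1 + 47.863 + 0.18621) = 1/49.049 = 0.02039
[CO2*] = α₀ × DIC = 0.02039 × 1.26 = 0.0257 mmol/L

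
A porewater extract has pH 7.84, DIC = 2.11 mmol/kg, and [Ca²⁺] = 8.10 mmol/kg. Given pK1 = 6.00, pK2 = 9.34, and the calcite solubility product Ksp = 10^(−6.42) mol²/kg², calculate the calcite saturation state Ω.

α₂ = 1 / (1 + [H⁺]/K2 + [H⁺]²/(K1K2)) = 1 / (1 + 10^+1.50 + 10^-0.34)
   = 1 / (1 + 31.623 + 0.45709) = 1/33.080 = 0.03023
[CO3²⁻] = α₂ × DIC = 0.03023 × 2.11 = 0.06379 mmol/kg
Ksp = 10^(−6.42) = 3.802×10^-7
Ω = [Ca²⁺][CO3²⁻]/Ksp = (8.10×10^-3)(6.379×10^-5) / 3.802×10^-7 = 1.36

Ω = 1.36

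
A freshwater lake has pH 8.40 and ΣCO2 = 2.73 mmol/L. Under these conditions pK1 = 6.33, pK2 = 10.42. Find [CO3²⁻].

α₂ = 1 / (1 + [H⁺]/K2 + [H⁺]²/(K1K2)) = 1 / (1 + 10^+2.02 + 10^-0.05)
   = 1 / (1 + 104.71 + 0.89125) = 1/106.60 = 0.009381
[CO3²⁻] = α₂ × DIC = 0.009381 × 2.73 = 0.0256 mmol/L

[CO3²⁻] = 0.0256 mmol/L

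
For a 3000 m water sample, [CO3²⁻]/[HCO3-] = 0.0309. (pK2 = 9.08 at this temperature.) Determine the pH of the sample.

pH = 7.57

From K2 = [H⁺][CO3²⁻]/[HCO3-]:  pH = pK2 + log₁₀([CO3²⁻]/[HCO3-])
log₁₀(0.0309) = -1.510
pH = 9.08 + (-1.510) = 7.57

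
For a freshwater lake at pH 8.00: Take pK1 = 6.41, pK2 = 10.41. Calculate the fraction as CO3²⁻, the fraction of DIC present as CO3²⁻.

α₂ = 1 / (1 + [H⁺]/K2 + [H⁺]²/(K1K2)) = 1 / (1 + 10^+2.41 + 10^+0.82)
   = 1 / (1 + 257.04 + 6.6069) = 1/264.65 = 0.003779

α₂ = 0.00378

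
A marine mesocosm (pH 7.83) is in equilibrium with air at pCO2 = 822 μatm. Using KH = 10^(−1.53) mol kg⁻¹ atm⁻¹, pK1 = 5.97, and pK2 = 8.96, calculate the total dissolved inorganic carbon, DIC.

[CO2*] = KH · pCO2 = 10^(−1.53) × 822×10^-6 = 2.426×10^-5 mol/kg
α₀ = 1/(1 + K1/[H⁺] + K1K2/[H⁺]²) = 1/(1 + 10^+1.86 + 10^+0.73) = 0.01269
DIC = [CO2*]/α₀ = 2.426×10^-5 / 0.01269 = 1.91 mmol/kg

DIC = 1.91 mmol/kg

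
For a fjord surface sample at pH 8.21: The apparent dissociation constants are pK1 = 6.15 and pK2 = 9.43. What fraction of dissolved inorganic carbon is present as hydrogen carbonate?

α₁ = 0.935

α₁ = 1 / (1 + [H⁺]/K1 + K2/[H⁺]) = 1 / (1 + 10^-2.06 + 10^-1.22)
   = 1 / (1 + 0.0087096 + 0.060256) = 1/1.0690 = 0.9355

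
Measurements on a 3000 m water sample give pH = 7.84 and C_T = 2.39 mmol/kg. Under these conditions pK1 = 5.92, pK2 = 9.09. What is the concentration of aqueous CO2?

[CO2*] = 0.0269 mmol/kg

α₀ = 1 / (1 + K1/[H⁺] + K1K2/[H⁺]²) = 1 / (1 + 10^+1.92 + 10^+0.67)
   = 1 / (1 + 83.176 + 4.6774) = 1/88.854 = 0.01125
[CO2*] = α₀ × DIC = 0.01125 × 2.39 = 0.0269 mmol/kg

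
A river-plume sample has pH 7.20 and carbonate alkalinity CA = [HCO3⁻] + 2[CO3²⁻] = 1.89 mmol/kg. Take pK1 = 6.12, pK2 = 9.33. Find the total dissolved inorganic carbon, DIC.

DIC = 2.03 mmol/kg

CA = [HCO3⁻] + 2[CO3²⁻] = (α₁ + 2α₂)·DIC
At pH 7.20: [H⁺]/K1 = 10^-1.08 = 0.083176, K2/[H⁺] = 10^-2.13 = 0.0074131
α₁ = 1/(1 + 0.083176 + 0.0074131) = 1/1.0906 = 0.9169; α₂ = α₁·K2/[H⁺] = 0.006797
α₁ + 2α₂ = 0.9305
DIC = CA / (α₁ + 2α₂) = 1.89 / 0.9305 = 2.03 mmol/kg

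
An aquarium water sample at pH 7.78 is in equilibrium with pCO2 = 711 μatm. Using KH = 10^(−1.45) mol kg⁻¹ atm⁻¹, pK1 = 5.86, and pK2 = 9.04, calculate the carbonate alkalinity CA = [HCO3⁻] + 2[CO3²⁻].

[CO2*] = KH · pCO2 = 10^(−1.45) × 711×10^-6 = 2.523×10^-5 mol/kg
α₀ = 1/(1 + K1/[H⁺] + K1K2/[H⁺]²) = 1/(1 + 10^+1.92 + 10^+0.66) = 0.01127
DIC = [CO2*]/α₀ = 2.523×10^-5 / 0.01127 = 2.239 mmol/kg
CA = (α₁ + 2α₂)·DIC = (0.9372 + 2×0.05150) × 2.239 = 2.33 mmol/kg

CA = 2.33 mmol/kg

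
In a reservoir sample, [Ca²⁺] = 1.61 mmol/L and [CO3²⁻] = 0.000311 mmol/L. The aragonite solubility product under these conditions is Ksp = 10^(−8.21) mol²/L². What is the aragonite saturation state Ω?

Ω = 0.0812

Ksp = 10^(−8.21) = 6.166×10^-9
Ω = [Ca²⁺][CO3²⁻]/Ksp = (1.61×10^-3)(0.000311×10^-3) / 6.166×10^-9 = 0.0812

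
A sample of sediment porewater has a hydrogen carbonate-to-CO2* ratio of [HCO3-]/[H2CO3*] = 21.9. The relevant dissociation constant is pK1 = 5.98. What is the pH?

From K1 = [H⁺][HCO3-]/[H2CO3*]:  pH = pK1 + log₁₀([HCO3-]/[H2CO3*])
log₁₀(21.9) = +1.340
pH = 5.98 + (+1.340) = 7.32

pH = 7.32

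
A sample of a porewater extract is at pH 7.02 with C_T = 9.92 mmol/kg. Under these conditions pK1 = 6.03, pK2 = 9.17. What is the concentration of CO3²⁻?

[CO3²⁻] = 0.0633 mmol/kg

α₂ = 1 / (1 + [H⁺]/K2 + [H⁺]²/(K1K2)) = 1 / (1 + 10^+2.15 + 10^+1.16)
   = 1 / (1 + 141.25 + 14.454) = 1/156.71 = 0.006381
[CO3²⁻] = α₂ × DIC = 0.006381 × 9.92 = 0.0633 mmol/kg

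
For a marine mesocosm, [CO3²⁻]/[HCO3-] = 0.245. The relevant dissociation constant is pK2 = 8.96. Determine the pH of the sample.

From K2 = [H⁺][CO3²⁻]/[HCO3-]:  pH = pK2 + log₁₀([CO3²⁻]/[HCO3-])
log₁₀(0.245) = -0.611
pH = 8.96 + (-0.611) = 8.35

pH = 8.35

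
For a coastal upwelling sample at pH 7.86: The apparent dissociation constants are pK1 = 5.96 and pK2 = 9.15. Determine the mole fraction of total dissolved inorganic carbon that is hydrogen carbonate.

α₁ = 0.940

α₁ = 1 / (1 + [H⁺]/K1 + K2/[H⁺]) = 1 / (1 + 10^-1.90 + 10^-1.29)
   = 1 / (1 + 0.012589 + 0.051286) = 1/1.0639 = 0.9400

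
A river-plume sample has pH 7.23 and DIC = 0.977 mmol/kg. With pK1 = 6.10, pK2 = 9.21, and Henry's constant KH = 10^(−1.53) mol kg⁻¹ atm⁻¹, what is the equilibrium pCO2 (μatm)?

α₀ = 1 / (1 + K1/[H⁺] + K1K2/[H⁺]²) = 1 / (1 + 10^+1.13 + 10^-0.85)
   = 1 / (1 + 13.490 + 0.14125) = 1/14.631 = 0.06835
[CO2*] = α₀ × DIC = 0.06835 × 0.977 = 0.06678 mmol/kg
pCO2 = [CO2*]/KH = 6.678×10^-5 / 2.951×10^-2 = 2260 μatm

pCO2 = 2260 μatm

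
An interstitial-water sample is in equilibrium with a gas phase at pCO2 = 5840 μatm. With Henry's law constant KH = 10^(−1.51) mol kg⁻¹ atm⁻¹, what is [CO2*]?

[CO2*] = 180 μmol/kg

KH = 10^(−1.51) = 3.090×10^-2 mol kg⁻¹ atm⁻¹
[CO2*] = KH · pCO2 = 3.090×10^-2 × 5840×10^-6 atm = 1.80×10^-4 mol/kg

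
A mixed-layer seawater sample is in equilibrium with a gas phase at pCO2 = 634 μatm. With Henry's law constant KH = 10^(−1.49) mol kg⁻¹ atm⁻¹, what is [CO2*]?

KH = 10^(−1.49) = 3.236×10^-2 mol kg⁻¹ atm⁻¹
[CO2*] = KH · pCO2 = 3.236×10^-2 × 634×10^-6 atm = 2.05×10^-5 mol/kg

[CO2*] = 20.5 μmol/kg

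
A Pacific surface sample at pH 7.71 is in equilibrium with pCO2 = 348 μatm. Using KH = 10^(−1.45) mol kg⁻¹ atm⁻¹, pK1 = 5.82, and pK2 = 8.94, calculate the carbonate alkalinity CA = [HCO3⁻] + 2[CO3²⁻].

CA = 1.07 mmol/kg

[CO2*] = KH · pCO2 = 10^(−1.45) × 348×10^-6 = 1.235×10^-5 mol/kg
α₀ = 1/(1 + K1/[H⁺] + K1K2/[H⁺]²) = 1/(1 + 10^+1.89 + 10^+0.66) = 0.01202
DIC = [CO2*]/α₀ = 1.235×10^-5 / 0.01202 = 1.027 mmol/kg
CA = (α₁ + 2α₂)·DIC = (0.9330 + 2×0.05494) × 1.027 = 1.07 mmol/kg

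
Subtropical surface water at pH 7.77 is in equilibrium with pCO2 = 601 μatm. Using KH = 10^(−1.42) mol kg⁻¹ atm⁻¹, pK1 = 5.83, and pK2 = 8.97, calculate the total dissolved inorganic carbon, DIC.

[CO2*] = KH · pCO2 = 10^(−1.42) × 601×10^-6 = 2.285×10^-5 mol/kg
α₀ = 1/(1 + K1/[H⁺] + K1K2/[H⁺]²) = 1/(1 + 10^+1.94 + 10^+0.74) = 0.01068
DIC = [CO2*]/α₀ = 2.285×10^-5 / 0.01068 = 2.14 mmol/kg

DIC = 2.14 mmol/kg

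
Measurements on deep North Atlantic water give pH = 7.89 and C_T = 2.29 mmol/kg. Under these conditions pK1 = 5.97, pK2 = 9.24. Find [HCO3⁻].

α₁ = 1 / (1 + [H⁺]/K1 + K2/[H⁺]) = 1 / (1 + 10^-1.92 + 10^-1.35)
   = 1 / (1 + 0.012023 + 0.044668) = 1/1.0567 = 0.9464
[HCO3⁻] = α₁ × DIC = 0.9464 × 2.29 = 2.17 mmol/kg

[HCO3⁻] = 2.17 mmol/kg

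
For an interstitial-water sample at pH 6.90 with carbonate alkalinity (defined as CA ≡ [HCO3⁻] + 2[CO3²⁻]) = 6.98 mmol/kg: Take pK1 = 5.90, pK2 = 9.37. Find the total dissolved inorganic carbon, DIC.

CA = [HCO3⁻] + 2[CO3²⁻] = (α₁ + 2α₂)·DIC
At pH 6.90: [H⁺]/K1 = 10^-1.00 = 0.10000, K2/[H⁺] = 10^-2.47 = 0.0033884
α₁ = 1/(1 + 0.10000 + 0.0033884) = 1/1.1034 = 0.9063; α₂ = α₁·K2/[H⁺] = 0.003071
α₁ + 2α₂ = 0.9124
DIC = CA / (α₁ + 2α₂) = 6.98 / 0.9124 = 7.65 mmol/kg

DIC = 7.65 mmol/kg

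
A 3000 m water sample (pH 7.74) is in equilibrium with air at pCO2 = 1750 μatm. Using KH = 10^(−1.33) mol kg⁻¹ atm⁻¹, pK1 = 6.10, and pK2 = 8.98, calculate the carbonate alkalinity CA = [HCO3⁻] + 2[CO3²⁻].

[CO2*] = KH · pCO2 = 10^(−1.33) × 1750×10^-6 = 8.185×10^-5 mol/kg
α₀ = 1/(1 + K1/[H⁺] + K1K2/[H⁺]²) = 1/(1 + 10^+1.64 + 10^+0.40) = 0.02120
DIC = [CO2*]/α₀ = 8.185×10^-5 / 0.02120 = 3.861 mmol/kg
CA = (α₁ + 2α₂)·DIC = (0.9255 + 2×0.05326) × 3.861 = 3.98 mmol/kg

CA = 3.98 mmol/kg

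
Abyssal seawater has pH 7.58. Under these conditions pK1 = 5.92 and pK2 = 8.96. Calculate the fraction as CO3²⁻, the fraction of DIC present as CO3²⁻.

α₂ = 1 / (1 + [H⁺]/K2 + [H⁺]²/(K1K2)) = 1 / (1 + 10^+1.38 + 10^-0.28)
   = 1 / (1 + 23.988 + 0.52481) = 1/25.513 = 0.03920

α₂ = 0.0392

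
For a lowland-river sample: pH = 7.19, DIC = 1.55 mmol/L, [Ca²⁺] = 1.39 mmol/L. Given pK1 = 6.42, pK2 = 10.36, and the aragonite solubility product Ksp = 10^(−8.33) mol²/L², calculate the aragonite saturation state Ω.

Ω = 0.266

α₂ = 1 / (1 + [H⁺]/K2 + [H⁺]²/(K1K2)) = 1 / (1 + 10^+3.17 + 10^+2.40)
   = 1 / (1 + 1479.1 + 251.19) = 1/1731.3 = 0.0005776
[CO3²⁻] = α₂ × DIC = 0.0005776 × 1.55 = 0.0008953 mmol/L = 0.8953 μmol/L
Ksp = 10^(−8.33) = 4.677×10^-9
Ω = [Ca²⁺][CO3²⁻]/Ksp = (1.39×10^-3)(8.953×10^-7) / 4.677×10^-9 = 0.266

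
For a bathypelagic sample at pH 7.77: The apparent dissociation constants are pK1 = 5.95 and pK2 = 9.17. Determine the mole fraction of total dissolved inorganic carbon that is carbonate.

α₂ = 0.0377

α₂ = 1 / (1 + [H⁺]/K2 + [H⁺]²/(K1K2)) = 1 / (1 + 10^+1.40 + 10^-0.42)
   = 1 / (1 + 25.119 + 0.38019) = 1/26.499 = 0.03774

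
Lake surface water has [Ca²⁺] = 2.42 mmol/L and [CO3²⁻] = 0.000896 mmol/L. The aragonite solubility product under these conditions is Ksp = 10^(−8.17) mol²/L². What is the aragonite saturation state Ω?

Ksp = 10^(−8.17) = 6.761×10^-9
Ω = [Ca²⁺][CO3²⁻]/Ksp = (2.42×10^-3)(0.000896×10^-3) / 6.761×10^-9 = 0.321

Ω = 0.321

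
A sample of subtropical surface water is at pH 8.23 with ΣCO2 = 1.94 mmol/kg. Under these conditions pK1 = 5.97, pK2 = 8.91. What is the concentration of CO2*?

[CO2*] = 8.78 μmol/kg

α₀ = 1 / (1 + K1/[H⁺] + K1K2/[H⁺]²) = 1 / (1 + 10^+2.26 + 10^+1.58)
   = 1 / (1 + 181.97 + 38.019) = 1/220.99 = 0.004525
[CO2*] = α₀ × DIC = 0.004525 × 1.94 = 0.00878 mmol/kg = 8.78 μmol/kg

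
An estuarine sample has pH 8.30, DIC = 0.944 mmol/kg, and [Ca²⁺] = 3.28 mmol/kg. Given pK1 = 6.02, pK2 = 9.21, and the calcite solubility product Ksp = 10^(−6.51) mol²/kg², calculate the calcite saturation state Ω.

α₂ = 1 / (1 + [H⁺]/K2 + [H⁺]²/(K1K2)) = 1 / (1 + 10^+0.91 + 10^-1.37)
   = 1 / (1 + 8.1283 + 0.042658) = 1/9.1710 = 0.1090
[CO3²⁻] = α₂ × DIC = 0.1090 × 0.944 = 0.1029 mmol/kg
Ksp = 10^(−6.51) = 3.090×10^-7
Ω = [Ca²⁺][CO3²⁻]/Ksp = (3.28×10^-3)(1.029×10^-4) / 3.090×10^-7 = 1.09

Ω = 1.09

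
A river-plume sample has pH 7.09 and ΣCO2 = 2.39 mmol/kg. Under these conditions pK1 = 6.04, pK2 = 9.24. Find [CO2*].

[CO2*] = 0.194 mmol/kg

α₀ = 1 / (1 + K1/[H⁺] + K1K2/[H⁺]²) = 1 / (1 + 10^+1.05 + 10^-1.10)
   = 1 / (1 + 11.220 + 0.079433) = 1/12.300 = 0.08130
[CO2*] = α₀ × DIC = 0.08130 × 2.39 = 0.194 mmol/kg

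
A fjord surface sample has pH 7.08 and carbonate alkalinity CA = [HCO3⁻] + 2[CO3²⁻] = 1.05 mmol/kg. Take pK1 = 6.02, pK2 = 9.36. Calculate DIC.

DIC = 1.14 mmol/kg

CA = [HCO3⁻] + 2[CO3²⁻] = (α₁ + 2α₂)·DIC
At pH 7.08: [H⁺]/K1 = 10^-1.06 = 0.087096, K2/[H⁺] = 10^-2.28 = 0.0052481
α₁ = 1/(1 + 0.087096 + 0.0052481) = 1/1.0923 = 0.9155; α₂ = α₁·K2/[H⁺] = 0.004804
α₁ + 2α₂ = 0.9251
DIC = CA / (α₁ + 2α₂) = 1.05 / 0.9251 = 1.14 mmol/kg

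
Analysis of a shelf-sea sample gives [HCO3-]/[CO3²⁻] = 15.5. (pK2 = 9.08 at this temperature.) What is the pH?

From K2 = [H⁺][CO3²⁻]/[HCO3-]:  pH = pK2 − log₁₀([HCO3-]/[CO3²⁻])
log₁₀(15.5) = +1.190
pH = 9.08 − (+1.190) = 7.89

pH = 7.89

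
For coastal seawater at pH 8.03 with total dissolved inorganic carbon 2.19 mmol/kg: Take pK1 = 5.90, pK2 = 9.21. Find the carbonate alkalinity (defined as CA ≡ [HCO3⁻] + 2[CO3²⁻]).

CA = 2.31 mmol/kg

CA = [HCO3⁻] + 2[CO3²⁻] = (α₁ + 2α₂)·DIC
At pH 8.03: [H⁺]/K1 = 10^-2.13 = 0.0074131, K2/[H⁺] = 10^-1.18 = 0.066069
α₁ = 1/(1 + 0.0074131 + 0.066069) = 1/1.0735 = 0.9315; α₂ = α₁·K2/[H⁺] = 0.06155
α₁ + 2α₂ = 1.0546
CA = 1.0546 × 2.19 = 2.31 mmol/kg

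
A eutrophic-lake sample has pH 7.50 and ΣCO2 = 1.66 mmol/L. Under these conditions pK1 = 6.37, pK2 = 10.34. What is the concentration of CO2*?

α₀ = 1 / (1 + K1/[H⁺] + K1K2/[H⁺]²) = 1 / (1 + 10^+1.13 + 10^-1.71)
   = 1 / (1 + 13.490 + 0.019498) = 1/14.509 = 0.06892
[CO2*] = α₀ × DIC = 0.06892 × 1.66 = 0.114 mmol/L

[CO2*] = 0.114 mmol/L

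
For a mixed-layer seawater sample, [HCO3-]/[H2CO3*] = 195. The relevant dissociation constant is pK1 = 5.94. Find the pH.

From K1 = [H⁺][HCO3-]/[H2CO3*]:  pH = pK1 + log₁₀([HCO3-]/[H2CO3*])
log₁₀(195) = +2.290
pH = 5.94 + (+2.290) = 8.23

pH = 8.23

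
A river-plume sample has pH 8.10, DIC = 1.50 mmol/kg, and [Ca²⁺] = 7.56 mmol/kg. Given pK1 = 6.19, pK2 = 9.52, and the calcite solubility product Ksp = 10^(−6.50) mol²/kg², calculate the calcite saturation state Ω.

Ω = 1.30

α₂ = 1 / (1 + [H⁺]/K2 + [H⁺]²/(K1K2)) = 1 / (1 + 10^+1.42 + 10^-0.49)
   = 1 / (1 + 26.303 + 0.32359) = 1/27.626 = 0.03620
[CO3²⁻] = α₂ × DIC = 0.03620 × 1.50 = 0.05430 mmol/kg
Ksp = 10^(−6.50) = 3.162×10^-7
Ω = [Ca²⁺][CO3²⁻]/Ksp = (7.56×10^-3)(5.430×10^-5) / 3.162×10^-7 = 1.30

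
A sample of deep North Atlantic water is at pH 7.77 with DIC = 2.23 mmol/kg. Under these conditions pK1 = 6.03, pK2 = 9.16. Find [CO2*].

[CO2*] = 0.0383 mmol/kg

α₀ = 1 / (1 + K1/[H⁺] + K1K2/[H⁺]²) = 1 / (1 + 10^+1.74 + 10^+0.35)
   = 1 / (1 + 54.954 + 2.2387) = 1/58.193 = 0.01718
[CO2*] = α₀ × DIC = 0.01718 × 2.23 = 0.0383 mmol/kg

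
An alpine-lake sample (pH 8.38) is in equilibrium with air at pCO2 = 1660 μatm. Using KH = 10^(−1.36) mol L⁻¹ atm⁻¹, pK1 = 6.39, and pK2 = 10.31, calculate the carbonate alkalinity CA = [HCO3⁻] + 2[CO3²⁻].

CA = 7.25 mmol/L

[CO2*] = KH · pCO2 = 10^(−1.36) × 1660×10^-6 = 7.246×10^-5 mol/L
α₀ = 1/(1 + K1/[H⁺] + K1K2/[H⁺]²) = 1/(1 + 10^+1.99 + 10^+0.06) = 0.01001
DIC = [CO2*]/α₀ = 7.246×10^-5 / 0.01001 = 7.237 mmol/L
CA = (α₁ + 2α₂)·DIC = (0.9785 + 2×0.01150) × 7.237 = 7.25 mmol/L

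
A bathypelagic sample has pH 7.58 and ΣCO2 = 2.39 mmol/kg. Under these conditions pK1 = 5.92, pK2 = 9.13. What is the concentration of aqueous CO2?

α₀ = 1 / (1 + K1/[H⁺] + K1K2/[H⁺]²) = 1 / (1 + 10^+1.66 + 10^+0.11)
   = 1 / (1 + 45.709 + 1.2882) = 1/47.997 = 0.02083
[CO2*] = α₀ × DIC = 0.02083 × 2.39 = 0.0498 mmol/kg

[CO2*] = 0.0498 mmol/kg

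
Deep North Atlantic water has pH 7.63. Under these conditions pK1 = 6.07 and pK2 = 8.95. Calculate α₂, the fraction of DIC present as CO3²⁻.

α₂ = 0.0445

α₂ = 1 / (1 + [H⁺]/K2 + [H⁺]²/(K1K2)) = 1 / (1 + 10^+1.32 + 10^-0.24)
   = 1 / (1 + 20.893 + 0.57544) = 1/22.468 = 0.04451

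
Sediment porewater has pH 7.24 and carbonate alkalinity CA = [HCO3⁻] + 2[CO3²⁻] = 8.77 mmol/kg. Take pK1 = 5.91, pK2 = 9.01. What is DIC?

CA = [HCO3⁻] + 2[CO3²⁻] = (α₁ + 2α₂)·DIC
At pH 7.24: [H⁺]/K1 = 10^-1.33 = 0.046774, K2/[H⁺] = 10^-1.77 = 0.016982
α₁ = 1/(1 + 0.046774 + 0.016982) = 1/1.0638 = 0.9401; α₂ = α₁·K2/[H⁺] = 0.01596
α₁ + 2α₂ = 0.9720
DIC = CA / (α₁ + 2α₂) = 8.77 / 0.9720 = 9.02 mmol/kg

DIC = 9.02 mmol/kg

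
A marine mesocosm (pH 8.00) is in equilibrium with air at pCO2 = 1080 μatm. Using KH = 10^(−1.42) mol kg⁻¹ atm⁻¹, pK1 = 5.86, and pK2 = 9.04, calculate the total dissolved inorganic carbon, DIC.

[CO2*] = KH · pCO2 = 10^(−1.42) × 1080×10^-6 = 4.106×10^-5 mol/kg
α₀ = 1/(1 + K1/[H⁺] + K1K2/[H⁺]²) = 1/(1 + 10^+2.14 + 10^+1.10) = 0.006595
DIC = [CO2*]/α₀ = 4.106×10^-5 / 0.006595 = 6.23 mmol/kg

DIC = 6.23 mmol/kg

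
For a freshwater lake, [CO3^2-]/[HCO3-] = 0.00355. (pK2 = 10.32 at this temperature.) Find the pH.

pH = 7.87

From K2 = [H⁺][CO3^2-]/[HCO3-]:  pH = pK2 + log₁₀([CO3^2-]/[HCO3-])
log₁₀(0.00355) = -2.450
pH = 10.32 + (-2.450) = 7.87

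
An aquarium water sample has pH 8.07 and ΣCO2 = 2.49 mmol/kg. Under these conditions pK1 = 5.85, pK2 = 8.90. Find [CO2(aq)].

[CO2*] = 13.0 μmol/kg

α₀ = 1 / (1 + K1/[H⁺] + K1K2/[H⁺]²) = 1 / (1 + 10^+2.22 + 10^+1.39)
   = 1 / (1 + 165.96 + 24.547) = 1/191.51 = 0.005222
[CO2*] = α₀ × DIC = 0.005222 × 2.49 = 0.0130 mmol/kg = 13.0 μmol/kg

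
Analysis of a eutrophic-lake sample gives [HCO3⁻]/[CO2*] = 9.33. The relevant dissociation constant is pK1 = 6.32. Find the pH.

From K1 = [H⁺][HCO3⁻]/[CO2*]:  pH = pK1 + log₁₀([HCO3⁻]/[CO2*])
log₁₀(9.33) = +0.970
pH = 6.32 + (+0.970) = 7.29

pH = 7.29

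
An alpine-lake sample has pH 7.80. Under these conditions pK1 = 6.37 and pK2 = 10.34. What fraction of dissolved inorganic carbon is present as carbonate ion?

α₂ = 0.00277

α₂ = 1 / (1 + [H⁺]/K2 + [H⁺]²/(K1K2)) = 1 / (1 + 10^+2.54 + 10^+1.11)
   = 1 / (1 + 346.74 + 12.882) = 1/360.62 = 0.002773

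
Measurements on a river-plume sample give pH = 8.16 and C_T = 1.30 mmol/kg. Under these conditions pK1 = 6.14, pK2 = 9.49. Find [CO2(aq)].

[CO2*] = 11.8 μmol/kg

α₀ = 1 / (1 + K1/[H⁺] + K1K2/[H⁺]²) = 1 / (1 + 10^+2.02 + 10^+0.69)
   = 1 / (1 + 104.71 + 4.8978) = 1/110.61 = 0.009041
[CO2*] = α₀ × DIC = 0.009041 × 1.30 = 0.0118 mmol/kg = 11.8 μmol/kg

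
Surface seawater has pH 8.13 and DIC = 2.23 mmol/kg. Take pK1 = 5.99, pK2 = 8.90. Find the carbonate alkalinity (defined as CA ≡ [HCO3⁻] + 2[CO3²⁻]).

CA = [HCO3⁻] + 2[CO3²⁻] = (α₁ + 2α₂)·DIC
At pH 8.13: [H⁺]/K1 = 10^-2.14 = 0.0072444, K2/[H⁺] = 10^-0.77 = 0.16982
α₁ = 1/(1 + 0.0072444 + 0.16982) = 1/1.1771 = 0.8496; α₂ = α₁·K2/[H⁺] = 0.1443
α₁ + 2α₂ = 1.1381
CA = 1.1381 × 2.23 = 2.54 mmol/kg

CA = 2.54 mmol/kg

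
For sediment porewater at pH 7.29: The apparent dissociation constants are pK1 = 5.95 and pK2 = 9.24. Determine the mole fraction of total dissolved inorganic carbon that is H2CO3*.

α₀ = 0.0432

α₀ = 1 / (1 + K1/[H⁺] + K1K2/[H⁺]²) = 1 / (1 + 10^+1.34 + 10^-0.61)
   = 1 / (1 + 21.878 + 0.24547) = 1/23.123 = 0.04325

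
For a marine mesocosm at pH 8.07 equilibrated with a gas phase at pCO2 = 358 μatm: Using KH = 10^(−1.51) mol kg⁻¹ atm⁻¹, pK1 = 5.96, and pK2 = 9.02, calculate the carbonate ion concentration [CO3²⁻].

[CO3²⁻] = 0.160 mmol/kg

[CO2*] = KH · pCO2 = 10^(−1.51) × 358×10^-6 = 1.106×10^-5 mol/kg
α₀ = 1/(1 + K1/[H⁺] + K1K2/[H⁺]²) = 1/(1 + 10^+2.11 + 10^+1.16) = 0.006931
DIC = [CO2*]/α₀ = 1.106×10^-5 / 0.006931 = 1.596 mmol/kg
[CO3²⁻] = α₂·DIC; α₂ = 0.1002, so [CO3²⁻] = 0.1002 × 1.596 = 0.160 mmol/kg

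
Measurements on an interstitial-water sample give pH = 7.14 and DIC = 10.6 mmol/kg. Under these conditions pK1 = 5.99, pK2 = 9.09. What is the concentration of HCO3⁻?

[HCO3⁻] = 9.80 mmol/kg

α₁ = 1 / (1 + [H⁺]/K1 + K2/[H⁺]) = 1 / (1 + 10^-1.15 + 10^-1.95)
   = 1 / (1 + 0.070795 + 0.011220) = 1/1.0820 = 0.9242
[HCO3⁻] = α₁ × DIC = 0.9242 × 10.6 = 9.80 mmol/kg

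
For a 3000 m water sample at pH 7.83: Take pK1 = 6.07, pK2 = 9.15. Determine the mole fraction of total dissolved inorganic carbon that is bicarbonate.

α₁ = 0.939

α₁ = 1 / (1 + [H⁺]/K1 + K2/[H⁺]) = 1 / (1 + 10^-1.76 + 10^-1.32)
   = 1 / (1 + 0.017378 + 0.047863) = 1/1.0652 = 0.9388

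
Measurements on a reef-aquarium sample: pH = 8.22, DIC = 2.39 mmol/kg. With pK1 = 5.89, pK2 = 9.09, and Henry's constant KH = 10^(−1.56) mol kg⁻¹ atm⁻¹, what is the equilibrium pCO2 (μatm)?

pCO2 = 356 μatm

α₀ = 1 / (1 + K1/[H⁺] + K1K2/[H⁺]²) = 1 / (1 + 10^+2.33 + 10^+1.46)
   = 1 / (1 + 213.80 + 28.840) = 1/243.64 = 0.004104
[CO2*] = α₀ × DIC = 0.004104 × 2.39 = 0.009810 mmol/kg = 9.810 μmol/kg
pCO2 = [CO2*]/KH = 9.810×10^-6 / 2.754×10^-2 = 356 μatm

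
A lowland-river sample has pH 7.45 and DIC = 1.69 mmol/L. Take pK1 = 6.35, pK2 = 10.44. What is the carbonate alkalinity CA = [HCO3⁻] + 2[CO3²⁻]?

CA = [HCO3⁻] + 2[CO3²⁻] = (α₁ + 2α₂)·DIC
At pH 7.45: [H⁺]/K1 = 10^-1.10 = 0.079433, K2/[H⁺] = 10^-2.99 = 0.0010233
α₁ = 1/(1 + 0.079433 + 0.0010233) = 1/1.0805 = 0.9255; α₂ = α₁·K2/[H⁺] = 0.0009471
α₁ + 2α₂ = 0.9274
CA = 0.9274 × 1.69 = 1.57 mmol/L

CA = 1.57 mmol/L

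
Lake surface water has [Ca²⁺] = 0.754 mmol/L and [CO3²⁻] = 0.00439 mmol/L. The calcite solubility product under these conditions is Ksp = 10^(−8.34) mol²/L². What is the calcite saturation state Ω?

Ksp = 10^(−8.34) = 4.571×10^-9
Ω = [Ca²⁺][CO3²⁻]/Ksp = (0.754×10^-3)(0.00439×10^-3) / 4.571×10^-9 = 0.724

Ω = 0.724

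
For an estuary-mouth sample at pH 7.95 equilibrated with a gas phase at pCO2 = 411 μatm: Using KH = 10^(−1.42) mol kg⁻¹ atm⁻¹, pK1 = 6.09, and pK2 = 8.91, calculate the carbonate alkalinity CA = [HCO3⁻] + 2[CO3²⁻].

CA = 1.38 mmol/kg

[CO2*] = KH · pCO2 = 10^(−1.42) × 411×10^-6 = 1.563×10^-5 mol/kg
α₀ = 1/(1 + K1/[H⁺] + K1K2/[H⁺]²) = 1/(1 + 10^+1.86 + 10^+0.90) = 0.01229
DIC = [CO2*]/α₀ = 1.563×10^-5 / 0.01229 = 1.272 mmol/kg
CA = (α₁ + 2α₂)·DIC = (0.8901 + 2×0.09760) × 1.272 = 1.38 mmol/kg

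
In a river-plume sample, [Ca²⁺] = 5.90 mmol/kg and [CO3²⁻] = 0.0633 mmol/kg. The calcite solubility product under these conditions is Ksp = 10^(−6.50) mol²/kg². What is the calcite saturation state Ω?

Ω = 1.18

Ksp = 10^(−6.50) = 3.162×10^-7
Ω = [Ca²⁺][CO3²⁻]/Ksp = (5.90×10^-3)(0.0633×10^-3) / 3.162×10^-7 = 1.18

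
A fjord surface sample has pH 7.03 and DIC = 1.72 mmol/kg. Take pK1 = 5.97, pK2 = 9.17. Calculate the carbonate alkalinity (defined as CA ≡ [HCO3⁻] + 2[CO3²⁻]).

CA = 1.59 mmol/kg

CA = [HCO3⁻] + 2[CO3²⁻] = (α₁ + 2α₂)·DIC
At pH 7.03: [H⁺]/K1 = 10^-1.06 = 0.087096, K2/[H⁺] = 10^-2.14 = 0.0072444
α₁ = 1/(1 + 0.087096 + 0.0072444) = 1/1.0943 = 0.9138; α₂ = α₁·K2/[H⁺] = 0.006620
α₁ + 2α₂ = 0.9270
CA = 0.9270 × 1.72 = 1.59 mmol/kg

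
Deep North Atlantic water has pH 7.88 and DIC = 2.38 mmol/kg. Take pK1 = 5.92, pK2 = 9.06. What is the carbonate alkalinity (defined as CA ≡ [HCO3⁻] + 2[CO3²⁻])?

CA = 2.50 mmol/kg

CA = [HCO3⁻] + 2[CO3²⁻] = (α₁ + 2α₂)·DIC
At pH 7.88: [H⁺]/K1 = 10^-1.96 = 0.010965, K2/[H⁺] = 10^-1.18 = 0.066069
α₁ = 1/(1 + 0.010965 + 0.066069) = 1/1.0770 = 0.9285; α₂ = α₁·K2/[H⁺] = 0.06134
α₁ + 2α₂ = 1.0512
CA = 1.0512 × 2.38 = 2.50 mmol/kg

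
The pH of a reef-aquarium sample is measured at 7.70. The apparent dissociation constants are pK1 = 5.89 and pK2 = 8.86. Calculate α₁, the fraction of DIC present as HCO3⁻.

α₁ = 0.922

α₁ = 1 / (1 + [H⁺]/K1 + K2/[H⁺]) = 1 / (1 + 10^-1.81 + 10^-1.16)
   = 1 / (1 + 0.015488 + 0.069183) = 1/1.0847 = 0.9219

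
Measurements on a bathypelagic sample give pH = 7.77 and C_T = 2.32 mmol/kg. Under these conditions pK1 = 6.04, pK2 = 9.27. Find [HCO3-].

[HCO3⁻] = 2.21 mmol/kg

α₁ = 1 / (1 + [H⁺]/K1 + K2/[H⁺]) = 1 / (1 + 10^-1.73 + 10^-1.50)
   = 1 / (1 + 0.018621 + 0.031623) = 1/1.0502 = 0.9522
[HCO3⁻] = α₁ × DIC = 0.9522 × 2.32 = 2.21 mmol/kg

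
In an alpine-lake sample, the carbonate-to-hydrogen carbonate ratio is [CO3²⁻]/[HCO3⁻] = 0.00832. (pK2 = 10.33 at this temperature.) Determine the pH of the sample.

pH = 8.25

From K2 = [H⁺][CO3²⁻]/[HCO3⁻]:  pH = pK2 + log₁₀([CO3²⁻]/[HCO3⁻])
log₁₀(0.00832) = -2.080
pH = 10.33 + (-2.080) = 8.25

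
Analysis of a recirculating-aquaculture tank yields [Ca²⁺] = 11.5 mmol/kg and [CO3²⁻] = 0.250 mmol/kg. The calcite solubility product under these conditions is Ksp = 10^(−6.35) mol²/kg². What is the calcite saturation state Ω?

Ω = 6.44

Ksp = 10^(−6.35) = 4.467×10^-7
Ω = [Ca²⁺][CO3²⁻]/Ksp = (11.5×10^-3)(0.250×10^-3) / 4.467×10^-7 = 6.44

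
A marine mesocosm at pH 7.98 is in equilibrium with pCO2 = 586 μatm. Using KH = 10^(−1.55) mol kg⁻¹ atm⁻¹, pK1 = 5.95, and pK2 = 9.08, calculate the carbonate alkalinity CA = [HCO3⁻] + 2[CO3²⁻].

CA = 2.05 mmol/kg

[CO2*] = KH · pCO2 = 10^(−1.55) × 586×10^-6 = 1.652×10^-5 mol/kg
α₀ = 1/(1 + K1/[H⁺] + K1K2/[H⁺]²) = 1/(1 + 10^+2.03 + 10^+0.93) = 0.008572
DIC = [CO2*]/α₀ = 1.652×10^-5 / 0.008572 = 1.927 mmol/kg
CA = (α₁ + 2α₂)·DIC = (0.9185 + 2×0.07296) × 1.927 = 2.05 mmol/kg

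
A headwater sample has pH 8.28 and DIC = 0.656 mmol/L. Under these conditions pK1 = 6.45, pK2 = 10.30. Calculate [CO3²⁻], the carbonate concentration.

[CO3²⁻] = 6.12 μmol/L

α₂ = 1 / (1 + [H⁺]/K2 + [H⁺]²/(K1K2)) = 1 / (1 + 10^+2.02 + 10^+0.19)
   = 1 / (1 + 104.71 + 1.5488) = 1/107.26 = 0.009323
[CO3²⁻] = α₂ × DIC = 0.009323 × 0.656 = 0.00612 mmol/L = 6.12 μmol/L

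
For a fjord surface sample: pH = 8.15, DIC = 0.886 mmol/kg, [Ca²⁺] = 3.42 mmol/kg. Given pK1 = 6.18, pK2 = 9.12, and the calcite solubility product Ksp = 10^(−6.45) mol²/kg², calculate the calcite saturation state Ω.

Ω = 0.819

α₂ = 1 / (1 + [H⁺]/K2 + [H⁺]²/(K1K2)) = 1 / (1 + 10^+0.97 + 10^-1.00)
   = 1 / (1 + 9.3325 + 0.10000) = 1/10.433 = 0.09585
[CO3²⁻] = α₂ × DIC = 0.09585 × 0.886 = 0.08493 mmol/kg
Ksp = 10^(−6.45) = 3.548×10^-7
Ω = [Ca²⁺][CO3²⁻]/Ksp = (3.42×10^-3)(8.493×10^-5) / 3.548×10^-7 = 0.819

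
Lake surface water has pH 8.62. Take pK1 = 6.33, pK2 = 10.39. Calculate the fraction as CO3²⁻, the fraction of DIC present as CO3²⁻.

α₂ = 1 / (1 + [H⁺]/K2 + [H⁺]²/(K1K2)) = 1 / (1 + 10^+1.77 + 10^-0.52)
   = 1 / (1 + 58.884 + 0.30200) = 1/60.186 = 0.01662

α₂ = 0.0166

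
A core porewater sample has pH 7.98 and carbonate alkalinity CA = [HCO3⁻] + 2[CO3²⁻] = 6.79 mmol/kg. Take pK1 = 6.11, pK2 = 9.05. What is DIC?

DIC = 6.37 mmol/kg

CA = [HCO3⁻] + 2[CO3²⁻] = (α₁ + 2α₂)·DIC
At pH 7.98: [H⁺]/K1 = 10^-1.87 = 0.013490, K2/[H⁺] = 10^-1.07 = 0.085114
α₁ = 1/(1 + 0.013490 + 0.085114) = 1/1.0986 = 0.9102; α₂ = α₁·K2/[H⁺] = 0.07747
α₁ + 2α₂ = 1.0652
DIC = CA / (α₁ + 2α₂) = 6.79 / 1.0652 = 6.37 mmol/kg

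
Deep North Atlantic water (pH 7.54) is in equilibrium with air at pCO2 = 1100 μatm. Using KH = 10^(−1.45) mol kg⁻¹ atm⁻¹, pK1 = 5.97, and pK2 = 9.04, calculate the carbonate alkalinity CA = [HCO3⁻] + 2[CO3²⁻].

[CO2*] = KH · pCO2 = 10^(−1.45) × 1100×10^-6 = 3.903×10^-5 mol/kg
α₀ = 1/(1 + K1/[H⁺] + K1K2/[H⁺]²) = 1/(1 + 10^+1.57 + 10^+0.07) = 0.02543
DIC = [CO2*]/α₀ = 3.903×10^-5 / 0.02543 = 1.535 mmol/kg
CA = (α₁ + 2α₂)·DIC = (0.9447 + 2×0.02987) × 1.535 = 1.54 mmol/kg

CA = 1.54 mmol/kg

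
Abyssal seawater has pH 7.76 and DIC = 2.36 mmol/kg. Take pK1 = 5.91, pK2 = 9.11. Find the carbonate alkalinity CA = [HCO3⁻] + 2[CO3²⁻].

CA = 2.43 mmol/kg

CA = [HCO3⁻] + 2[CO3²⁻] = (α₁ + 2α₂)·DIC
At pH 7.76: [H⁺]/K1 = 10^-1.85 = 0.014125, K2/[H⁺] = 10^-1.35 = 0.044668
α₁ = 1/(1 + 0.014125 + 0.044668) = 1/1.0588 = 0.9445; α₂ = α₁·K2/[H⁺] = 0.04219
α₁ + 2α₂ = 1.0288
CA = 1.0288 × 2.36 = 2.43 mmol/kg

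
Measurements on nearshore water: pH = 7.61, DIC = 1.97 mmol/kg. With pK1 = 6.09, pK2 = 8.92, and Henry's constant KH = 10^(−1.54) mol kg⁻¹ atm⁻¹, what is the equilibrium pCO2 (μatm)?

α₀ = 1 / (1 + K1/[H⁺] + K1K2/[H⁺]²) = 1 / (1 + 10^+1.52 + 10^+0.21)
   = 1 / (1 + 33.113 + 1.6218) = 1/35.735 = 0.02798
[CO2*] = α₀ × DIC = 0.02798 × 1.97 = 0.05513 mmol/kg
pCO2 = [CO2*]/KH = 5.513×10^-5 / 2.884×10^-2 = 1910 μatm

pCO2 = 1910 μatm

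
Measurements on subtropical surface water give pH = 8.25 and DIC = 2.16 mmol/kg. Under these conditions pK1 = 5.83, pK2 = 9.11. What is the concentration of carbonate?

α₂ = 1 / (1 + [H⁺]/K2 + [H⁺]²/(K1K2)) = 1 / (1 + 10^+0.86 + 10^-1.56)
   = 1 / (1 + 7.2444 + 0.027542) = 1/8.2719 = 0.1209
[CO3²⁻] = α₂ × DIC = 0.1209 × 2.16 = 0.261 mmol/kg

[CO3²⁻] = 0.261 mmol/kg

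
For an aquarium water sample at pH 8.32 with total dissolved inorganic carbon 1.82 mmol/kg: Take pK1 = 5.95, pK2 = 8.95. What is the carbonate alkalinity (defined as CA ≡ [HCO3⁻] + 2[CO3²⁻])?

CA = 2.16 mmol/kg

CA = [HCO3⁻] + 2[CO3²⁻] = (α₁ + 2α₂)·DIC
At pH 8.32: [H⁺]/K1 = 10^-2.37 = 0.0042658, K2/[H⁺] = 10^-0.63 = 0.23442
α₁ = 1/(1 + 0.0042658 + 0.23442) = 1/1.2387 = 0.8073; α₂ = α₁·K2/[H⁺] = 0.1893
α₁ + 2α₂ = 1.1858
CA = 1.1858 × 1.82 = 2.16 mmol/kg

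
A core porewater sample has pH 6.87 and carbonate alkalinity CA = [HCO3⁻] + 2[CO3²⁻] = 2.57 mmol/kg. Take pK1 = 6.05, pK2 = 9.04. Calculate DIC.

DIC = 2.94 mmol/kg

CA = [HCO3⁻] + 2[CO3²⁻] = (α₁ + 2α₂)·DIC
At pH 6.87: [H⁺]/K1 = 10^-0.82 = 0.15136, K2/[H⁺] = 10^-2.17 = 0.0067608
α₁ = 1/(1 + 0.15136 + 0.0067608) = 1/1.1581 = 0.8635; α₂ = α₁·K2/[H⁺] = 0.005838
α₁ + 2α₂ = 0.8751
DIC = CA / (α₁ + 2α₂) = 2.57 / 0.8751 = 2.94 mmol/kg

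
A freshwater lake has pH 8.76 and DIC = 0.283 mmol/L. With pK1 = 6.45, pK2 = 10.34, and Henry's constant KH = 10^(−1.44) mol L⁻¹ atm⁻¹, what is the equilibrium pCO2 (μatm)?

pCO2 = 37.0 μatm

α₀ = 1 / (1 + K1/[H⁺] + K1K2/[H⁺]²) = 1 / (1 + 10^+2.31 + 10^+0.73)
   = 1 / (1 + 204.17 + 5.3703) = 1/210.54 = 0.004750
[CO2*] = α₀ × DIC = 0.004750 × 0.283 = 0.001344 mmol/L = 1.344 μmol/L
pCO2 = [CO2*]/KH = 1.344×10^-6 / 3.631×10^-2 = 37.0 μatm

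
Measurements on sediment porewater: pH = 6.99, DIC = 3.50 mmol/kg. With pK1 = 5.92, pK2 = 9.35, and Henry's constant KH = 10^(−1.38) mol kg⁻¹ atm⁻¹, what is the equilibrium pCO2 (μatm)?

α₀ = 1 / (1 + K1/[H⁺] + K1K2/[H⁺]²) = 1 / (1 + 10^+1.07 + 10^-1.29)
   = 1 / (1 + 11.749 + 0.051286) = 1/12.800 = 0.07812
[CO2*] = α₀ × DIC = 0.07812 × 3.50 = 0.2734 mmol/kg
pCO2 = [CO2*]/KH = 2.734×10^-4 / 4.169×10^-2 = 6560 μatm

pCO2 = 6560 μatm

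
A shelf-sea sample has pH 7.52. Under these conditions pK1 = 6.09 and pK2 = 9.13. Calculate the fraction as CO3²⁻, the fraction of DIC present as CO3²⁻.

α₂ = 0.0231

α₂ = 1 / (1 + [H⁺]/K2 + [H⁺]²/(K1K2)) = 1 / (1 + 10^+1.61 + 10^+0.18)
   = 1 / (1 + 40.738 + 1.5136) = 1/43.252 = 0.02312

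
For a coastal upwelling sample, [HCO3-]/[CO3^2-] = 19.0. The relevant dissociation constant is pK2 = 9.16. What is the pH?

From K2 = [H⁺][CO3^2-]/[HCO3-]:  pH = pK2 − log₁₀([HCO3-]/[CO3^2-])
log₁₀(19.0) = +1.279
pH = 9.16 − (+1.279) = 7.88

pH = 7.88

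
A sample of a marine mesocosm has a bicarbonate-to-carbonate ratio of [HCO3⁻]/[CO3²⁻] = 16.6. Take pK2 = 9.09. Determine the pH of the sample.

pH = 7.87

From K2 = [H⁺][CO3²⁻]/[HCO3⁻]:  pH = pK2 − log₁₀([HCO3⁻]/[CO3²⁻])
log₁₀(16.6) = +1.220
pH = 9.09 − (+1.220) = 7.87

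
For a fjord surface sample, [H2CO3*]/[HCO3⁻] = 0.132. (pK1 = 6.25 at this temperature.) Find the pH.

From K1 = [H⁺][HCO3⁻]/[H2CO3*]:  pH = pK1 − log₁₀([H2CO3*]/[HCO3⁻])
log₁₀(0.132) = -0.879
pH = 6.25 − (-0.879) = 7.13

pH = 7.13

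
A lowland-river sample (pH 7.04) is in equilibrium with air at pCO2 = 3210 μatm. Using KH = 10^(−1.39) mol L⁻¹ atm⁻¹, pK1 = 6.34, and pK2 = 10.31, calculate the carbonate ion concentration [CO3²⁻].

[CO2*] = KH · pCO2 = 10^(−1.39) × 3210×10^-6 = 1.308×10^-4 mol/L
α₀ = 1/(1 + K1/[H⁺] + K1K2/[H⁺]²) = 1/(1 + 10^+0.70 + 10^-2.57) = 0.1663
DIC = [CO2*]/α₀ = 1.308×10^-4 / 0.1663 = 0.7865 mmol/L
[CO3²⁻] = α₂·DIC; α₂ = 0.0004475, so [CO3²⁻] = 0.0004475 × 0.7865 = 0.000352 mmol/L = 0.352 μmol/L

[CO3²⁻] = 0.352 μmol/L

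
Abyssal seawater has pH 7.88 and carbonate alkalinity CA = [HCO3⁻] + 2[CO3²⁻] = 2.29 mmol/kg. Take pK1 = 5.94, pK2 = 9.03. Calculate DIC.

DIC = 2.17 mmol/kg

CA = [HCO3⁻] + 2[CO3²⁻] = (α₁ + 2α₂)·DIC
At pH 7.88: [H⁺]/K1 = 10^-1.94 = 0.011482, K2/[H⁺] = 10^-1.15 = 0.070795
α₁ = 1/(1 + 0.011482 + 0.070795) = 1/1.0823 = 0.9240; α₂ = α₁·K2/[H⁺] = 0.06541
α₁ + 2α₂ = 1.0548
DIC = CA / (α₁ + 2α₂) = 2.29 / 1.0548 = 2.17 mmol/kg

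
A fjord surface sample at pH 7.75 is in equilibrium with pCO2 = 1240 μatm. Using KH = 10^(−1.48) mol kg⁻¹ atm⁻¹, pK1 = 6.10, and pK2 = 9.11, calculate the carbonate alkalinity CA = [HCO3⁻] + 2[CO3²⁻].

CA = 1.99 mmol/kg

[CO2*] = KH · pCO2 = 10^(−1.48) × 1240×10^-6 = 4.106×10^-5 mol/kg
α₀ = 1/(1 + K1/[H⁺] + K1K2/[H⁺]²) = 1/(1 + 10^+1.65 + 10^+0.29) = 0.02100
DIC = [CO2*]/α₀ = 4.106×10^-5 / 0.02100 = 1.955 mmol/kg
CA = (α₁ + 2α₂)·DIC = (0.9381 + 2×0.04095) × 1.955 = 1.99 mmol/kg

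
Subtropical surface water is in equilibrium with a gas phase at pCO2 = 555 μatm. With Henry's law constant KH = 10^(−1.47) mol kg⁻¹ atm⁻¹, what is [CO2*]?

[CO2*] = 18.8 μmol/kg

KH = 10^(−1.47) = 3.388×10^-2 mol kg⁻¹ atm⁻¹
[CO2*] = KH · pCO2 = 3.388×10^-2 × 555×10^-6 atm = 1.88×10^-5 mol/kg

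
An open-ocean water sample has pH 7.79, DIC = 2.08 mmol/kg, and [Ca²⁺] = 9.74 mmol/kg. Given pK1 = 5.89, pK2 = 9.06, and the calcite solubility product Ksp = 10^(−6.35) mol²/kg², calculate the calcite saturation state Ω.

Ω = 2.28

α₂ = 1 / (1 + [H⁺]/K2 + [H⁺]²/(K1K2)) = 1 / (1 + 10^+1.27 + 10^-0.63)
   = 1 / (1 + 18.621 + 0.23442) = 1/19.855 = 0.05036
[CO3²⁻] = α₂ × DIC = 0.05036 × 2.08 = 0.1048 mmol/kg
Ksp = 10^(−6.35) = 4.467×10^-7
Ω = [Ca²⁺][CO3²⁻]/Ksp = (9.74×10^-3)(1.048×10^-4) / 4.467×10^-7 = 2.28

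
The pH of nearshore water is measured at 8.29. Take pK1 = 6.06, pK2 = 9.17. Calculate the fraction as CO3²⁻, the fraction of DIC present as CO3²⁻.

α₂ = 0.116

α₂ = 1 / (1 + [H⁺]/K2 + [H⁺]²/(K1K2)) = 1 / (1 + 10^+0.88 + 10^-1.35)
   = 1 / (1 + 7.5858 + 0.044668) = 1/8.6304 = 0.1159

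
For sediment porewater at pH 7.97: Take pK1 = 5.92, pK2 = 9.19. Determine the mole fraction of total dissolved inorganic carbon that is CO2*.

α₀ = 0.00834

α₀ = 1 / (1 + K1/[H⁺] + K1K2/[H⁺]²) = 1 / (1 + 10^+2.05 + 10^+0.83)
   = 1 / (1 + 112.20 + 6.7608) = 1/119.96 = 0.008336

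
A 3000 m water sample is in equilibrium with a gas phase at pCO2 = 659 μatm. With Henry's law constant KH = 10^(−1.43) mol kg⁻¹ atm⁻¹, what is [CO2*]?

[CO2*] = 24.5 μmol/kg

KH = 10^(−1.43) = 3.715×10^-2 mol kg⁻¹ atm⁻¹
[CO2*] = KH · pCO2 = 3.715×10^-2 × 659×10^-6 atm = 2.45×10^-5 mol/kg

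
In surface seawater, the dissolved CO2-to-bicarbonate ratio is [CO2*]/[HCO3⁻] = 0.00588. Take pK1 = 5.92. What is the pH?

pH = 8.15

From K1 = [H⁺][HCO3⁻]/[CO2*]:  pH = pK1 − log₁₀([CO2*]/[HCO3⁻])
log₁₀(0.00588) = -2.231
pH = 5.92 − (-2.231) = 8.15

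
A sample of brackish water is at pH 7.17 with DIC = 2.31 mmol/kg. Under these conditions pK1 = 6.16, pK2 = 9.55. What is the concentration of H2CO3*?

α₀ = 1 / (1 + K1/[H⁺] + K1K2/[H⁺]²) = 1 / (1 + 10^+1.01 + 10^-1.37)
   = 1 / (1 + 10.233 + 0.042658) = 1/11.276 = 0.08869
[CO2*] = α₀ × DIC = 0.08869 × 2.31 = 0.205 mmol/kg

[CO2*] = 0.205 mmol/kg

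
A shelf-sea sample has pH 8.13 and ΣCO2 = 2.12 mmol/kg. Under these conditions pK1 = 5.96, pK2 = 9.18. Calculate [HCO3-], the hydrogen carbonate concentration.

[HCO3⁻] = 1.93 mmol/kg

α₁ = 1 / (1 + [H⁺]/K1 + K2/[H⁺]) = 1 / (1 + 10^-2.17 + 10^-1.05)
   = 1 / (1 + 0.0067608 + 0.089125) = 1/1.0959 = 0.9125
[HCO3⁻] = α₁ × DIC = 0.9125 × 2.12 = 1.93 mmol/kg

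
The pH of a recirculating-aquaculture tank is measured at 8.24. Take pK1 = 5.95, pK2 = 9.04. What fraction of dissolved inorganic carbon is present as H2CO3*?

α₀ = 0.00441

α₀ = 1 / (1 + K1/[H⁺] + K1K2/[H⁺]²) = 1 / (1 + 10^+2.29 + 10^+1.49)
   = 1 / (1 + 194.98 + 30.903) = 1/226.89 = 0.004407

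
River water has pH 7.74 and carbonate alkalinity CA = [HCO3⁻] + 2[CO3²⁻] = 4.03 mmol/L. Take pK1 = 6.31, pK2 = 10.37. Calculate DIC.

CA = [HCO3⁻] + 2[CO3²⁻] = (α₁ + 2α₂)·DIC
At pH 7.74: [H⁺]/K1 = 10^-1.43 = 0.037154, K2/[H⁺] = 10^-2.63 = 0.0023442
α₁ = 1/(1 + 0.037154 + 0.0023442) = 1/1.0395 = 0.9620; α₂ = α₁·K2/[H⁺] = 0.002255
α₁ + 2α₂ = 0.9665
DIC = CA / (α₁ + 2α₂) = 4.03 / 0.9665 = 4.17 mmol/L

DIC = 4.17 mmol/L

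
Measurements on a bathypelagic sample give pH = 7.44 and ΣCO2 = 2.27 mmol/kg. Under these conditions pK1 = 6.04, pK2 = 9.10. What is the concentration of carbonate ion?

α₂ = 1 / (1 + [H⁺]/K2 + [H⁺]²/(K1K2)) = 1 / (1 + 10^+1.66 + 10^+0.26)
   = 1 / (1 + 45.709 + 1.8197) = 1/48.529 = 0.02061
[CO3²⁻] = α₂ × DIC = 0.02061 × 2.27 = 0.0468 mmol/kg

[CO3²⁻] = 0.0468 mmol/kg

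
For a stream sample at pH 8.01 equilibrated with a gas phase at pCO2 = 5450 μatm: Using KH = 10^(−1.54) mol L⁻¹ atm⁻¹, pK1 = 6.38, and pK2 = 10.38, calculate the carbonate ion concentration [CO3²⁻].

[CO2*] = KH · pCO2 = 10^(−1.54) × 5450×10^-6 = 1.572×10^-4 mol/L
α₀ = 1/(1 + K1/[H⁺] + K1K2/[H⁺]²) = 1/(1 + 10^+1.63 + 10^-0.74) = 0.02281
DIC = [CO2*]/α₀ = 1.572×10^-4 / 0.02281 = 6.891 mmol/L
[CO3²⁻] = α₂·DIC; α₂ = 0.004151, so [CO3²⁻] = 0.004151 × 6.891 = 0.0286 mmol/L

[CO3²⁻] = 0.0286 mmol/L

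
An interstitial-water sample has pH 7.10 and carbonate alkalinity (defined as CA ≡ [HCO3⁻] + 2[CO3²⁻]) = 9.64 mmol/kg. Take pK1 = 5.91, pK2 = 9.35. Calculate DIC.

CA = [HCO3⁻] + 2[CO3²⁻] = (α₁ + 2α₂)·DIC
At pH 7.10: [H⁺]/K1 = 10^-1.19 = 0.064565, K2/[H⁺] = 10^-2.25 = 0.0056234
α₁ = 1/(1 + 0.064565 + 0.0056234) = 1/1.0702 = 0.9344; α₂ = α₁·K2/[H⁺] = 0.005255
α₁ + 2α₂ = 0.9449
DIC = CA / (α₁ + 2α₂) = 9.64 / 0.9449 = 10.2 mmol/kg

DIC = 10.2 mmol/kg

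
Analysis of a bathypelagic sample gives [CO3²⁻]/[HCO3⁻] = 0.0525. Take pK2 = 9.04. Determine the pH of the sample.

pH = 7.76

From K2 = [H⁺][CO3²⁻]/[HCO3⁻]:  pH = pK2 + log₁₀([CO3²⁻]/[HCO3⁻])
log₁₀(0.0525) = -1.280
pH = 9.04 + (-1.280) = 7.76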